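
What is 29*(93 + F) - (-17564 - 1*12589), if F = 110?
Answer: 36040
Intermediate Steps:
29*(93 + F) - (-17564 - 1*12589) = 29*(93 + 110) - (-17564 - 1*12589) = 29*203 - (-17564 - 12589) = 5887 - 1*(-30153) = 5887 + 30153 = 36040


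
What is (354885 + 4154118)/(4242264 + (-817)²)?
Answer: 4509003/4909753 ≈ 0.91838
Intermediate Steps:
(354885 + 4154118)/(4242264 + (-817)²) = 4509003/(4242264 + 667489) = 4509003/4909753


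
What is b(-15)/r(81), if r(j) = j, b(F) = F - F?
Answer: 0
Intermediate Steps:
b(F) = 0
b(-15)/r(81) = 0/81 = 0*(1/81) = 0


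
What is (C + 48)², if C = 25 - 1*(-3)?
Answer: 5776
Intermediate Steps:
C = 28 (C = 25 + 3 = 28)
(C + 48)² = (28 + 48)² = 76² = 5776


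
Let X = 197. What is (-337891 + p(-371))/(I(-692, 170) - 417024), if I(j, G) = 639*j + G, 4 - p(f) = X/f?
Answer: 62677940/159352291 ≈ 0.39333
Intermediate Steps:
p(f) = 4 - 197/f
I(j, G) = G + 639*j
(-337891 + p(-371))/(I(-692, 170) - 417024) = (-337891 + (4 - 197/(-371)))/((170 + 639*(-692)) - 417024) = (-337891 + (4 - 197*(-1/371)))/((170 - 442188) - 417024) = (-337891 + (4 + 197/371))/(-442018 - 417024) = (-337891 + 1681/371)/(-859042) = -125355880/371*(-1/859042) = 62677940/159352291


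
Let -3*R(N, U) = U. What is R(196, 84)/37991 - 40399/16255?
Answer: -1535253549/617543705 ≈ -2.4861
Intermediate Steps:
R(N, U) = -U/3
R(196, 84)/37991 - 40399/16255 = -⅓*84/37991 - 40399/16255 = -28*1/37991 - 40399*1/16255 = -28/37991 - 40399/16255 = -1535253549/617543705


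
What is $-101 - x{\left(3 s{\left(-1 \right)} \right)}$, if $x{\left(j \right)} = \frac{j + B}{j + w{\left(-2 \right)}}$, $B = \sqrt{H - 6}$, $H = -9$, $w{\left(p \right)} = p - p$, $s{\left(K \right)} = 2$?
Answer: $-102 - \frac{i \sqrt{15}}{6} \approx -102.0 - 0.6455 i$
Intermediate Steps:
$w{\left(p \right)} = 0$
$B = i \sqrt{15}$ ($B = \sqrt{-9 - 6} = \sqrt{-15} = i \sqrt{15} \approx 3.873 i$)
$x{\left(j \right)} = \frac{j + i \sqrt{15}}{j}$ ($x{\left(j \right)} = \frac{j + i \sqrt{15}}{j + 0} = \frac{j + i \sqrt{15}}{j}$)
$-101 - x{\left(3 s{\left(-1 \right)} \right)} = -101 - \frac{3 \cdot 2 + i \sqrt{15}}{3 \cdot 2} = -101 - \frac{6 + i \sqrt{15}}{6} = -101 - \left(1 + \frac{i \sqrt{15}}{6}\right) = -102 - \frac{i \sqrt{15}}{6}$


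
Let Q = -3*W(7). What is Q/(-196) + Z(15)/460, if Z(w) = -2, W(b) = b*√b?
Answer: -1/230 + 3*√7/28 ≈ 0.27913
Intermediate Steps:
W(b) = b^(3/2)
Q = -21*√7 ≈ -55.561
Q/(-196) + Z(15)/460 = -21*√7/(-196) - 2/460 = -21*√7*(-1/196) - 2*1/460 = 3*√7/28 - 1/230 = -1/230 + 3*√7/28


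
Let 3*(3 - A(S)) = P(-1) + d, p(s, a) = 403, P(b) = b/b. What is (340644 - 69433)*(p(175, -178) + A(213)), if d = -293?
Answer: 409528610/3 ≈ 1.3651e+8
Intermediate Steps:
P(b) = 1
A(S) = 301/3 (A(S) = 3 - (1 - 293)/3 = 3 - ⅓*(-292) = 3 + 292/3 = 301/3)
(340644 - 69433)*(p(175, -178) + A(213)) = (340644 - 69433)*(403 + 301/3) = 271211*(1510/3) = 409528610/3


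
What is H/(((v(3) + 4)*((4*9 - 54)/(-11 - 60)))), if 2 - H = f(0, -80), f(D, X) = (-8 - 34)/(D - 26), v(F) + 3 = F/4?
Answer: 710/819 ≈ 0.86691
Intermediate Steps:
v(F) = -3 + F/4
f(D, X) = -42/(-26 + D)
H = 5/13 (H = 2 - (-42)/(-26 + 0) = 2 - (-42)/(-26) = 2 - (-42)*(-1)/26 = 2 - 1*21/13 = 2 - 21/13 = 5/13 ≈ 0.38462)
H/(((v(3) + 4)*((4*9 - 54)/(-11 - 60)))) = 5/(13*((((-3 + (¼)*3) + 4)*((4*9 - 54)/(-11 - 60))))) = 5/(13*((((-3 + ¾) + 4)*((36 - 54)/(-71))))) = 5/(13*(((-9/4 + 4)*(-18*(-1/71))))) = 5/(13*(((7/4)*(18/71)))) = 5/(13*(63/142)) = (5/13)*(142/63) = 710/819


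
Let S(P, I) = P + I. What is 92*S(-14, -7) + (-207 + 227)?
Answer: -1912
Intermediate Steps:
S(P, I) = I + P
92*S(-14, -7) + (-207 + 227) = 92*(-7 - 14) + (-207 + 227) = 92*(-21) + 20 = -1932 + 20 = -1912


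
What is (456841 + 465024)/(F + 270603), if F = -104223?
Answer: 184373/33276 ≈ 5.5407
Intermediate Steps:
(456841 + 465024)/(F + 270603) = (456841 + 465024)/(-104223 + 270603) = 921865/166380 = 921865*(1/166380) = 184373/33276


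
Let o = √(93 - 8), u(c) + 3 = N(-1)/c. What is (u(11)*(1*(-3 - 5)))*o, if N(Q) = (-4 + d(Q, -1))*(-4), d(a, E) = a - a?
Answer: 136*√85/11 ≈ 113.99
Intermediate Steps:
d(a, E) = 0
N(Q) = 16 (N(Q) = (-4 + 0)*(-4) = -4*(-4) = 16)
u(c) = -3 + 16/c
o = √85 ≈ 9.2195
(u(11)*(1*(-3 - 5)))*o = ((-3 + 16/11)*(1*(-3 - 5)))*√85 = ((-3 + 16*(1/11))*(1*(-8)))*√85 = ((-3 + 16/11)*(-8))*√85 = (-17/11*(-8))*√85 = 136*√85/11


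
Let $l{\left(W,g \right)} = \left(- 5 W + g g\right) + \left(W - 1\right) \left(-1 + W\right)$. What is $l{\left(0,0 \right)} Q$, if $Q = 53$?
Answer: $53$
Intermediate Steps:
$l{\left(W,g \right)} = g^{2} + \left(-1 + W\right)^{2} - 5 W$ ($l{\left(W,g \right)} = \left(- 5 W + g^{2}\right) + \left(-1 + W\right) \left(-1 + W\right) = \left(g^{2} - 5 W\right) + \left(-1 + W\right)^{2} = g^{2} + \left(-1 + W\right)^{2} - 5 W$)
$l{\left(0,0 \right)} Q = \left(0^{2} + \left(-1 + 0\right)^{2} - 0\right) 53 = \left(0 + \left(-1\right)^{2} + 0\right) 53 = \left(0 + 1 + 0\right) 53 = 1 \cdot 53 = 53$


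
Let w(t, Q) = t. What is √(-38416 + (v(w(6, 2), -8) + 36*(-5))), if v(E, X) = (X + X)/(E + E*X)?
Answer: 2*I*√4255167/21 ≈ 196.46*I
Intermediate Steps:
v(E, X) = 2*X/(E + E*X) (v(E, X) = (2*X)/(E + E*X) = 2*X/(E + E*X))
√(-38416 + (v(w(6, 2), -8) + 36*(-5))) = √(-38416 + (2*(-8)/(6*(1 - 8)) + 36*(-5))) = √(-38416 + (2*(-8)*(⅙)/(-7) - 180)) = √(-38416 + (2*(-8)*(⅙)*(-⅐) - 180)) = √(-38416 + (8/21 - 180)) = √(-38416 - 3772/21) = √(-810508/21) = 2*I*√4255167/21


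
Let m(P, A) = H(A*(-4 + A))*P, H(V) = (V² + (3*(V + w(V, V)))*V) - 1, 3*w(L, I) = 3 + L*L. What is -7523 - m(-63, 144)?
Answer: 516295449101854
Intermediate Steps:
w(L, I) = 1 + L²/3 (w(L, I) = (3 + L*L)/3 = (3 + L²)/3 = 1 + L²/3)
H(V) = -1 + V² + V*(3 + V² + 3*V) (H(V) = (V² + (3*(V + (1 + V²/3)))*V) - 1 = (V² + (3*(1 + V + V²/3))*V) - 1 = (V² + (3 + V² + 3*V)*V) - 1 = (V² + V*(3 + V² + 3*V)) - 1 = -1 + V² + V*(3 + V² + 3*V))
m(P, A) = P*(-1 + 4*A²*(-4 + A)² + A*(-4 + A)*(3 + A²*(-4 + A)²)) (m(P, A) = (-1 + 4*(A*(-4 + A))² + (A*(-4 + A))*(3 + (A*(-4 + A))²))*P = (-1 + 4*(A²*(-4 + A)²) + (A*(-4 + A))*(3 + A²*(-4 + A)²))*P = (-1 + 4*A²*(-4 + A)² + A*(-4 + A)*(3 + A²*(-4 + A)²))*P = P*(-1 + 4*A²*(-4 + A)² + A*(-4 + A)*(3 + A²*(-4 + A)²)))
-7523 - m(-63, 144) = -7523 - (-63)*(-1 + 4*144²*(-4 + 144)² + 144*(-4 + 144)*(3 + 144²*(-4 + 144)²)) = -7523 - (-63)*(-1 + 4*20736*140² + 144*140*(3 + 20736*140²)) = -7523 - (-63)*(-1 + 4*20736*19600 + 144*140*(3 + 20736*19600)) = -7523 - (-63)*(-1 + 1625702400 + 144*140*(3 + 406425600)) = -7523 - (-63)*(-1 + 1625702400 + 144*140*406425603) = -7523 - (-63)*(-1 + 1625702400 + 8193540156480) = -7523 - (-63)*8195165858879 = -7523 - 1*(-516295449109377) = -7523 + 516295449109377 = 516295449101854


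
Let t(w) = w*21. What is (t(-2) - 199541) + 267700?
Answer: 68117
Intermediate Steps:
t(w) = 21*w
(t(-2) - 199541) + 267700 = (21*(-2) - 199541) + 267700 = (-42 - 199541) + 267700 = -199583 + 267700 = 68117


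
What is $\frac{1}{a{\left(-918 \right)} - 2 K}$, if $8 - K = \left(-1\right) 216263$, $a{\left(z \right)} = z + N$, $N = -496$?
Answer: $- \frac{1}{433956} \approx -2.3044 \cdot 10^{-6}$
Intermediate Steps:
$a{\left(z \right)} = -496 + z$ ($a{\left(z \right)} = z - 496 = -496 + z$)
$K = 216271$ ($K = 8 - \left(-1\right) 216263 = 8 - -216263 = 8 + 216263 = 216271$)
$\frac{1}{a{\left(-918 \right)} - 2 K} = \frac{1}{\left(-496 - 918\right) - 432542} = \frac{1}{-1414 - 432542} = \frac{1}{-433956} = - \frac{1}{433956}$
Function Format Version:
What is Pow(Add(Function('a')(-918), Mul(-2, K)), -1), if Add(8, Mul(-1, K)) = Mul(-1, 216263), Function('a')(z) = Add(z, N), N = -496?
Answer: Rational(-1, 433956) ≈ -2.3044e-6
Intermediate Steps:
Function('a')(z) = Add(-496, z) (Function('a')(z) = Add(z, -496) = Add(-496, z))
K = 216271 (K = Add(8, Mul(-1, Mul(-1, 216263))) = Add(8, Mul(-1, -216263)) = Add(8, 216263) = 216271)
Pow(Add(Function('a')(-918), Mul(-2, K)), -1) = Pow(Add(Add(-496, -918), Mul(-2, 216271)), -1) = Pow(Add(-1414, -432542), -1) = Pow(-433956, -1) = Rational(-1, 433956)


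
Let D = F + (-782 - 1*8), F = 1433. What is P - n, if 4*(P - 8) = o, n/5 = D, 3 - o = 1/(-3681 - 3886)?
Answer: -48523387/15134 ≈ -3206.3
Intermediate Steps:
o = 22702/7567 (o = 3 - 1/(-3681 - 3886) = 3 - 1/(-7567) = 3 - 1*(-1/7567) = 3 + 1/7567 = 22702/7567 ≈ 3.0001)
D = 643 (D = 1433 + (-782 - 1*8) = 1433 + (-782 - 8) = 1433 - 790 = 643)
n = 3215 (n = 5*643 = 3215)
P = 132423/15134 (P = 8 + (¼)*(22702/7567) = 8 + 11351/15134 = 132423/15134 ≈ 8.7500)
P - n = 132423/15134 - 1*3215 = 132423/15134 - 3215 = -48523387/15134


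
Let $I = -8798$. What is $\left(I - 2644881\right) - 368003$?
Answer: $-3021682$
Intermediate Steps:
$\left(I - 2644881\right) - 368003 = \left(-8798 - 2644881\right) - 368003 = -2653679 - 368003 = -3021682$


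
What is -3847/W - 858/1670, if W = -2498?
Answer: 2140603/2085830 ≈ 1.0263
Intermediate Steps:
-3847/W - 858/1670 = -3847/(-2498) - 858/1670 = -3847*(-1/2498) - 858*1/1670 = 3847/2498 - 429/835 = 2140603/2085830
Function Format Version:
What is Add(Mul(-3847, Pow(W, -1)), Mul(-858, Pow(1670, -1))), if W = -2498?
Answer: Rational(2140603, 2085830) ≈ 1.0263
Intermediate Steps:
Add(Mul(-3847, Pow(W, -1)), Mul(-858, Pow(1670, -1))) = Add(Mul(-3847, Pow(-2498, -1)), Mul(-858, Pow(1670, -1))) = Add(Mul(-3847, Rational(-1, 2498)), Mul(-858, Rational(1, 1670))) = Add(Rational(3847, 2498), Rational(-429, 835)) = Rational(2140603, 2085830)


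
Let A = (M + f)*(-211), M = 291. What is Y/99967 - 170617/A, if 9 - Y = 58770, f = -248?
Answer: 16522931086/907000591 ≈ 18.217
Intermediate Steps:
Y = -58761 (Y = 9 - 1*58770 = 9 - 58770 = -58761)
A = -9073 (A = (291 - 248)*(-211) = 43*(-211) = -9073)
Y/99967 - 170617/A = -58761/99967 - 170617/(-9073) = -58761*1/99967 - 170617*(-1/9073) = -58761/99967 + 170617/9073 = 16522931086/907000591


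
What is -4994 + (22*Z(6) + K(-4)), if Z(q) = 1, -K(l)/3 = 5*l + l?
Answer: -4900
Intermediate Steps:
K(l) = -18*l (K(l) = -3*(5*l + l) = -18*l)
-4994 + (22*Z(6) + K(-4)) = -4994 + (22*1 - 18*(-4)) = -4994 + (22 + 72) = -4994 + 94 = -4900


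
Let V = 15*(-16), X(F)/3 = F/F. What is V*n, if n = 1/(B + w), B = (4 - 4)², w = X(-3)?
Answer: -80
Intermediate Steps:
X(F) = 3 (X(F) = 3*(F/F) = 3*1 = 3)
w = 3
B = 0 (B = 0² = 0)
n = ⅓ (n = 1/(0 + 3) = 1/3 = ⅓ ≈ 0.33333)
V = -240
V*n = -240*⅓ = -80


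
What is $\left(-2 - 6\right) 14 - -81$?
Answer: $-31$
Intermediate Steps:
$\left(-2 - 6\right) 14 - -81 = \left(-2 - 6\right) 14 + 81 = \left(-8\right) 14 + 81 = -112 + 81 = -31$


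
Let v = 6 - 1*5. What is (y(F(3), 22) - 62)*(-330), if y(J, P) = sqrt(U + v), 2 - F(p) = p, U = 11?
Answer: 20460 - 660*sqrt(3) ≈ 19317.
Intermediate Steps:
v = 1 (v = 6 - 5 = 1)
F(p) = 2 - p
y(J, P) = 2*sqrt(3) (y(J, P) = sqrt(11 + 1) = sqrt(12) = 2*sqrt(3))
(y(F(3), 22) - 62)*(-330) = (2*sqrt(3) - 62)*(-330) = (-62 + 2*sqrt(3))*(-330) = 20460 - 660*sqrt(3)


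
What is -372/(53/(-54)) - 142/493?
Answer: 9895858/26129 ≈ 378.73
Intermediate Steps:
-372/(53/(-54)) - 142/493 = -372/(53*(-1/54)) - 142*1/493 = -372/(-53/54) - 142/493 = -372*(-54/53) - 142/493 = 20088/53 - 142/493 = 9895858/26129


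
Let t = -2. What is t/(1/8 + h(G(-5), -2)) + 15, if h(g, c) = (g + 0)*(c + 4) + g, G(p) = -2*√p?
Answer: (-I + 720*√5)/(I + 48*√5) ≈ 14.999 - 0.14906*I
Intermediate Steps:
h(g, c) = g + g*(4 + c) (h(g, c) = g*(4 + c) + g = g + g*(4 + c))
t/(1/8 + h(G(-5), -2)) + 15 = -2/(1/8 + (-2*I*√5)*(5 - 2)) + 15 = -2/(1*(⅛) - 2*I*√5*3) + 15 = -2/(⅛ - 2*I*√5*3) + 15 = -2/(⅛ - 6*I*√5) + 15 = 15 - 2/(⅛ - 6*I*√5)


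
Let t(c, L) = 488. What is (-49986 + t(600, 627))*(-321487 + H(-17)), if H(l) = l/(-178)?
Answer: 1416253333081/89 ≈ 1.5913e+10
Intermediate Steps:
H(l) = -l/178 (H(l) = l*(-1/178) = -l/178)
(-49986 + t(600, 627))*(-321487 + H(-17)) = (-49986 + 488)*(-321487 - 1/178*(-17)) = -49498*(-321487 + 17/178) = -49498*(-57224669/178) = 1416253333081/89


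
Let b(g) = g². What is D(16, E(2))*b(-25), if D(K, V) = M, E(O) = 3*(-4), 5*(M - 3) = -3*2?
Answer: 1125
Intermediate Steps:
M = 9/5 (M = 3 + (-3*2)/5 = 3 + (⅕)*(-6) = 3 - 6/5 = 9/5 ≈ 1.8000)
E(O) = -12
D(K, V) = 9/5
D(16, E(2))*b(-25) = (9/5)*(-25)² = (9/5)*625 = 1125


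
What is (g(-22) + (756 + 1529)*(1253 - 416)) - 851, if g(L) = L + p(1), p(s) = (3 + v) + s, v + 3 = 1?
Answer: 1911674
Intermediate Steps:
v = -2 (v = -3 + 1 = -2)
p(s) = 1 + s (p(s) = (3 - 2) + s = 1 + s)
g(L) = 2 + L (g(L) = L + (1 + 1) = L + 2 = 2 + L)
(g(-22) + (756 + 1529)*(1253 - 416)) - 851 = ((2 - 22) + (756 + 1529)*(1253 - 416)) - 851 = (-20 + 2285*837) - 851 = (-20 + 1912545) - 851 = 1912525 - 851 = 1911674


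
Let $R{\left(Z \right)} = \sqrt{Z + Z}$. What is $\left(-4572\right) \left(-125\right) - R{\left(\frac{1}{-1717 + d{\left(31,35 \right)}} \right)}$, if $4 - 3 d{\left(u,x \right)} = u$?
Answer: $571500 - \frac{i \sqrt{863}}{863} \approx 5.715 \cdot 10^{5} - 0.03404 i$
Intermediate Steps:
$d{\left(u,x \right)} = \frac{4}{3} - \frac{u}{3}$
$R{\left(Z \right)} = \sqrt{2} \sqrt{Z}$ ($R{\left(Z \right)} = \sqrt{2 Z} = \sqrt{2} \sqrt{Z}$)
$\left(-4572\right) \left(-125\right) - R{\left(\frac{1}{-1717 + d{\left(31,35 \right)}} \right)} = \left(-4572\right) \left(-125\right) - \sqrt{2} \sqrt{\frac{1}{-1717 + \left(\frac{4}{3} - \frac{31}{3}\right)}} = 571500 - \sqrt{2} \sqrt{\frac{1}{-1717 + \left(\frac{4}{3} - \frac{31}{3}\right)}} = 571500 - \sqrt{2} \sqrt{\frac{1}{-1717 - 9}} = 571500 - \sqrt{2} \sqrt{\frac{1}{-1726}} = 571500 - \sqrt{2} \sqrt{- \frac{1}{1726}} = 571500 - \sqrt{2} \frac{i \sqrt{1726}}{1726} = 571500 - \frac{i \sqrt{863}}{863}$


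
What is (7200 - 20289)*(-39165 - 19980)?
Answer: 774148905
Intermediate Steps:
(7200 - 20289)*(-39165 - 19980) = -13089*(-59145) = 774148905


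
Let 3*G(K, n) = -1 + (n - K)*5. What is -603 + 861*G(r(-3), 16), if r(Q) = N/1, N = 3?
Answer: 17765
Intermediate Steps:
r(Q) = 3 (r(Q) = 3/1 = 3*1 = 3)
G(K, n) = -⅓ - 5*K/3 + 5*n/3 (G(K, n) = (-1 + (n - K)*5)/3 = (-1 + (-5*K + 5*n))/3 = (-1 - 5*K + 5*n)/3 = -⅓ - 5*K/3 + 5*n/3)
-603 + 861*G(r(-3), 16) = -603 + 861*(-⅓ - 5/3*3 + (5/3)*16) = -603 + 861*(-⅓ - 5 + 80/3) = -603 + 861*(64/3) = -603 + 18368 = 17765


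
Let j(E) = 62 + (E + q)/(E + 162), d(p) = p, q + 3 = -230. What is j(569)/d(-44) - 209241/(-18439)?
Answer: 2944069831/296535998 ≈ 9.9282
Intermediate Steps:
q = -233 (q = -3 - 230 = -233)
j(E) = 62 + (-233 + E)/(162 + E) (j(E) = 62 + (E - 233)/(E + 162) = 62 + (-233 + E)/(162 + E))
j(569)/d(-44) - 209241/(-18439) = ((9811 + 63*569)/(162 + 569))/(-44) - 209241/(-18439) = ((9811 + 35847)/731)*(-1/44) - 209241*(-1/18439) = ((1/731)*45658)*(-1/44) + 209241/18439 = (45658/731)*(-1/44) + 209241/18439 = -22829/16082 + 209241/18439 = 2944069831/296535998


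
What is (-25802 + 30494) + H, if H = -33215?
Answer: -28523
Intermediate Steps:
(-25802 + 30494) + H = (-25802 + 30494) - 33215 = 4692 - 33215 = -28523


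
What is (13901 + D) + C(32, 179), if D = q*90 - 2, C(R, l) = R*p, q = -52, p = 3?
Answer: 9315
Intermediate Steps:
C(R, l) = 3*R (C(R, l) = R*3 = 3*R)
D = -4682 (D = -52*90 - 2 = -4680 - 2 = -4682)
(13901 + D) + C(32, 179) = (13901 - 4682) + 3*32 = 9219 + 96 = 9315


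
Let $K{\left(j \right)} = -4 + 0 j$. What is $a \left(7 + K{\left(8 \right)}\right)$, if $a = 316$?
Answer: $948$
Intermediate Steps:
$K{\left(j \right)} = -4$ ($K{\left(j \right)} = -4 + 0 = -4$)
$a \left(7 + K{\left(8 \right)}\right) = 316 \left(7 - 4\right) = 316 \cdot 3 = 948$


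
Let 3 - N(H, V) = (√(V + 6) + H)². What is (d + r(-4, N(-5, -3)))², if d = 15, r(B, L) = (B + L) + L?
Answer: 2721 - 1560*√3 ≈ 19.001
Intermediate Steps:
N(H, V) = 3 - (H + √(6 + V))² (N(H, V) = 3 - (√(V + 6) + H)² = 3 - (√(6 + V) + H)² = 3 - (H + √(6 + V))²)
r(B, L) = B + 2*L
(d + r(-4, N(-5, -3)))² = (15 + (-4 + 2*(3 - (-5 + √(6 - 3))²)))² = (15 + (-4 + 2*(3 - (-5 + √3)²)))² = (15 + (-4 + (6 - 2*(-5 + √3)²)))² = (15 + (2 - 2*(-5 + √3)²))² = (17 - 2*(-5 + √3)²)²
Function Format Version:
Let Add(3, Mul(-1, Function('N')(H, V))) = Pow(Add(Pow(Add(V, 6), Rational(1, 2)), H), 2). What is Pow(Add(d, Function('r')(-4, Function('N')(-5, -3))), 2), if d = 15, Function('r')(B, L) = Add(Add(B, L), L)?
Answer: Add(2721, Mul(-1560, Pow(3, Rational(1, 2)))) ≈ 19.001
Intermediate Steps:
Function('N')(H, V) = Add(3, Mul(-1, Pow(Add(H, Pow(Add(6, V), Rational(1, 2))), 2))) (Function('N')(H, V) = Add(3, Mul(-1, Pow(Add(Pow(Add(V, 6), Rational(1, 2)), H), 2))) = Add(3, Mul(-1, Pow(Add(Pow(Add(6, V), Rational(1, 2)), H), 2))) = Add(3, Mul(-1, Pow(Add(H, Pow(Add(6, V), Rational(1, 2))), 2))))
Function('r')(B, L) = Add(B, Mul(2, L))
Pow(Add(d, Function('r')(-4, Function('N')(-5, -3))), 2) = Pow(Add(15, Add(-4, Mul(2, Add(3, Mul(-1, Pow(Add(-5, Pow(Add(6, -3), Rational(1, 2))), 2)))))), 2) = Pow(Add(15, Add(-4, Mul(2, Add(3, Mul(-1, Pow(Add(-5, Pow(3, Rational(1, 2))), 2)))))), 2) = Pow(Add(15, Add(-4, Add(6, Mul(-2, Pow(Add(-5, Pow(3, Rational(1, 2))), 2))))), 2) = Pow(Add(15, Add(2, Mul(-2, Pow(Add(-5, Pow(3, Rational(1, 2))), 2)))), 2) = Pow(Add(17, Mul(-2, Pow(Add(-5, Pow(3, Rational(1, 2))), 2))), 2)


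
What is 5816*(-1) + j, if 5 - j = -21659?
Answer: 15848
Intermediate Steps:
j = 21664 (j = 5 - 1*(-21659) = 5 + 21659 = 21664)
5816*(-1) + j = 5816*(-1) + 21664 = -5816 + 21664 = 15848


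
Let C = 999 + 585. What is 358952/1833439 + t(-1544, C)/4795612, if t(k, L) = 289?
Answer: 1721924382495/8792462069668 ≈ 0.19584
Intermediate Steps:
C = 1584
358952/1833439 + t(-1544, C)/4795612 = 358952/1833439 + 289/4795612 = 1721924382495/8792462069668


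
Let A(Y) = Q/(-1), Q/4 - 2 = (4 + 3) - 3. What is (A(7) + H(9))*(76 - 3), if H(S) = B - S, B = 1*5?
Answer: -2044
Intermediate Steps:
Q = 24 (Q = 8 + 4*((4 + 3) - 3) = 8 + 4*(7 - 3) = 8 + 4*4 = 8 + 16 = 24)
A(Y) = -24 (A(Y) = 24/(-1) = 24*(-1) = -24)
B = 5
H(S) = 5 - S
(A(7) + H(9))*(76 - 3) = (-24 + (5 - 1*9))*(76 - 3) = (-24 + (5 - 9))*73 = (-24 - 4)*73 = -28*73 = -2044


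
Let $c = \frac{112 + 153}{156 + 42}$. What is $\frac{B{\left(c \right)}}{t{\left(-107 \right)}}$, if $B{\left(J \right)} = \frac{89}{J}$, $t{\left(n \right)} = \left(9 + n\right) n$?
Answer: $\frac{8811}{1389395} \approx 0.0063416$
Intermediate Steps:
$c = \frac{265}{198} \approx 1.3384$
$t{\left(n \right)} = n \left(9 + n\right)$
$\frac{B{\left(c \right)}}{t{\left(-107 \right)}} = \frac{89 \frac{1}{\frac{265}{198}}}{\left(-107\right) \left(9 - 107\right)} = \frac{89 \cdot \frac{198}{265}}{\left(-107\right) \left(-98\right)} = \frac{17622}{265 \cdot 10486} = \frac{17622}{265} \cdot \frac{1}{10486} = \frac{8811}{1389395}$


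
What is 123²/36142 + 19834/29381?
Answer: 1161345577/1061888102 ≈ 1.0937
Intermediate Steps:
123²/36142 + 19834/29381 = 15129*(1/36142) + 19834*(1/29381) = 15129/36142 + 19834/29381 = 1161345577/1061888102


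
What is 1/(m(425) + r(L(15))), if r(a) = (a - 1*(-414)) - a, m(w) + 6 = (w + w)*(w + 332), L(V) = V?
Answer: 1/643858 ≈ 1.5531e-6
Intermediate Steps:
m(w) = -6 + 2*w*(332 + w) (m(w) = -6 + (w + w)*(w + 332) = -6 + (2*w)*(332 + w) = -6 + 2*w*(332 + w))
r(a) = 414 (r(a) = (a + 414) - a = (414 + a) - a = 414)
1/(m(425) + r(L(15))) = 1/((-6 + 2*425² + 664*425) + 414) = 1/((-6 + 2*180625 + 282200) + 414) = 1/((-6 + 361250 + 282200) + 414) = 1/(643444 + 414) = 1/643858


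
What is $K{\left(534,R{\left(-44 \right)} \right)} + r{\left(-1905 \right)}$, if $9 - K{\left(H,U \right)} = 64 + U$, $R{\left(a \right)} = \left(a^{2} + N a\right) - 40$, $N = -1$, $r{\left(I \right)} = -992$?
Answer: $-2987$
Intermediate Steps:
$R{\left(a \right)} = -40 + a^{2} - a$ ($R{\left(a \right)} = \left(a^{2} - a\right) - 40 = -40 + a^{2} - a$)
$K{\left(H,U \right)} = -55 - U$ ($K{\left(H,U \right)} = 9 - \left(64 + U\right) = -55 - U$)
$K{\left(534,R{\left(-44 \right)} \right)} + r{\left(-1905 \right)} = \left(-55 - \left(-40 + \left(-44\right)^{2} - -44\right)\right) - 992 = \left(-55 - \left(-40 + 1936 + 44\right)\right) - 992 = \left(-55 - 1940\right) - 992 = -1995 - 992 = -2987$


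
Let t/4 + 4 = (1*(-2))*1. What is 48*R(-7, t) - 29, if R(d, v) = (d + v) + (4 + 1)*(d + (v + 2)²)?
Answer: 112963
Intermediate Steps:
t = -24 (t = -16 + 4*((1*(-2))*1) = -16 + 4*(-2*1) = -16 + 4*(-2) = -16 - 8 = -24)
R(d, v) = v + 5*(2 + v)² + 6*d (R(d, v) = (d + v) + 5*(d + (2 + v)²) = (d + v) + (5*d + 5*(2 + v)²) = v + 5*(2 + v)² + 6*d)
48*R(-7, t) - 29 = 48*(-24 + 5*(2 - 24)² + 6*(-7)) - 29 = 48*(-24 + 5*(-22)² - 42) - 29 = 48*(-24 + 5*484 - 42) - 29 = 48*(-24 + 2420 - 42) - 29 = 48*2354 - 29 = 112992 - 29 = 112963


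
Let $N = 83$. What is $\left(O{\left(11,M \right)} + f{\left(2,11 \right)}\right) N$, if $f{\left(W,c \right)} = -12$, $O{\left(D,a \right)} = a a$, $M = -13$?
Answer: $13031$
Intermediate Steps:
$O{\left(D,a \right)} = a^{2}$
$\left(O{\left(11,M \right)} + f{\left(2,11 \right)}\right) N = \left(\left(-13\right)^{2} - 12\right) 83 = \left(169 - 12\right) 83 = 157 \cdot 83 = 13031$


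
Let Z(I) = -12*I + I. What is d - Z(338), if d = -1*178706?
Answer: -174988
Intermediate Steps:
Z(I) = -11*I
d = -178706
d - Z(338) = -178706 - (-11)*338 = -178706 - 1*(-3718) = -178706 + 3718 = -174988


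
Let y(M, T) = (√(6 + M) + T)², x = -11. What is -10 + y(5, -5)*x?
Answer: -406 + 110*√11 ≈ -41.171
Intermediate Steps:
y(M, T) = (T + √(6 + M))²
-10 + y(5, -5)*x = -10 + (-5 + √(6 + 5))²*(-11) = -10 + (-5 + √11)²*(-11) = -10 - 11*(-5 + √11)²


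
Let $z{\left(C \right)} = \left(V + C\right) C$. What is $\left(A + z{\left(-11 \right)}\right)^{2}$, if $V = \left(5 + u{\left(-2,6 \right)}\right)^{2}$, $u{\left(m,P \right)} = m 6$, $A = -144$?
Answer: $315844$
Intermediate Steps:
$u{\left(m,P \right)} = 6 m$
$V = 49$ ($V = \left(5 + 6 \left(-2\right)\right)^{2} = \left(5 - 12\right)^{2} = \left(-7\right)^{2} = 49$)
$z{\left(C \right)} = C \left(49 + C\right)$ ($z{\left(C \right)} = \left(49 + C\right) C = C \left(49 + C\right)$)
$\left(A + z{\left(-11 \right)}\right)^{2} = \left(-144 - 11 \left(49 - 11\right)\right)^{2} = \left(-144 - 418\right)^{2} = \left(-562\right)^{2} = 315844$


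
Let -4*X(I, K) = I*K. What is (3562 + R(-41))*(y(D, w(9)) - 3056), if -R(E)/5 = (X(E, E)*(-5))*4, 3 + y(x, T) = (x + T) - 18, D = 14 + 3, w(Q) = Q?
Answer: 117350613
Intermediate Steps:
D = 17
X(I, K) = -I*K/4
y(x, T) = -21 + T + x (y(x, T) = -3 + ((x + T) - 18) = -3 + ((T + x) - 18) = -3 + (-18 + T + x) = -21 + T + x)
R(E) = -25*E² (R(E) = -5*-E*E/4*(-5)*4 = -5*-E²/4*(-5)*4 = -5*5*E²/4*4 = -25*E²)
(3562 + R(-41))*(y(D, w(9)) - 3056) = (3562 - 25*(-41)²)*((-21 + 9 + 17) - 3056) = (3562 - 25*1681)*(5 - 3056) = (3562 - 42025)*(-3051) = -38463*(-3051) = 117350613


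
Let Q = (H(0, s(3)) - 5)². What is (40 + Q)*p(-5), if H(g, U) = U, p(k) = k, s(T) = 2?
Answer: -245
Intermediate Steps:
Q = 9 (Q = (2 - 5)² = (-3)² = 9)
(40 + Q)*p(-5) = (40 + 9)*(-5) = 49*(-5) = -245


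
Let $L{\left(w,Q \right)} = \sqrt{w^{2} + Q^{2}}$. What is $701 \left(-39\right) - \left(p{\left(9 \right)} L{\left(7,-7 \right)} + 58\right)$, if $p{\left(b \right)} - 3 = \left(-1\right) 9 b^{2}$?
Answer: $-27397 + 5082 \sqrt{2} \approx -20210.0$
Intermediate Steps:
$p{\left(b \right)} = 3 - 9 b^{2}$ ($p{\left(b \right)} = 3 + \left(-1\right) 9 b^{2} = 3 - 9 b^{2}$)
$L{\left(w,Q \right)} = \sqrt{Q^{2} + w^{2}}$
$701 \left(-39\right) - \left(p{\left(9 \right)} L{\left(7,-7 \right)} + 58\right) = 701 \left(-39\right) - \left(\left(3 - 9 \cdot 9^{2}\right) \sqrt{\left(-7\right)^{2} + 7^{2}} + 58\right) = -27339 - \left(\left(3 - 729\right) \sqrt{49 + 49} + 58\right) = -27339 - \left(\left(3 - 729\right) \sqrt{98} + 58\right) = -27339 - \left(- 726 \cdot 7 \sqrt{2} + 58\right) = -27339 - \left(- 5082 \sqrt{2} + 58\right) = -27339 - \left(58 - 5082 \sqrt{2}\right) = -27397 + 5082 \sqrt{2}$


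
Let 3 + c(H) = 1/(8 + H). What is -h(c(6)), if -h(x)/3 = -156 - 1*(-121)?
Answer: -105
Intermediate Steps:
c(H) = -3 + 1/(8 + H)
h(x) = 105 (h(x) = -3*(-156 - 1*(-121)) = -3*(-156 + 121) = -3*(-35) = 105)
-h(c(6)) = -1*105 = -105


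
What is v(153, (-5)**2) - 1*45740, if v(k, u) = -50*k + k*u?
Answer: -49565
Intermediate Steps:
v(153, (-5)**2) - 1*45740 = 153*(-50 + (-5)**2) - 1*45740 = 153*(-50 + 25) - 45740 = 153*(-25) - 45740 = -3825 - 45740 = -49565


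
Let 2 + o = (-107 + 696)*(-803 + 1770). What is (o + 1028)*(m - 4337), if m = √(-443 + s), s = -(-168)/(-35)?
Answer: -2474644493 + 570589*I*√11195/5 ≈ -2.4746e+9 + 1.2074e+7*I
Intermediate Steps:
s = -24/5 (s = -(-168)*(-1)/35 = -6*⅘ = -24/5 ≈ -4.8000)
m = I*√11195/5 (m = √(-443 - 24/5) = √(-2239/5) = I*√11195/5 ≈ 21.161*I)
o = 569561 (o = -2 + (-107 + 696)*(-803 + 1770) = -2 + 589*967 = -2 + 569563 = 569561)
(o + 1028)*(m - 4337) = (569561 + 1028)*(I*√11195/5 - 4337) = 570589*(-4337 + I*√11195/5) = -2474644493 + 570589*I*√11195/5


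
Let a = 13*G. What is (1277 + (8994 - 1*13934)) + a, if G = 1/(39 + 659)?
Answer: -2556761/698 ≈ -3663.0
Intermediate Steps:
G = 1/698 ≈ 0.0014327
a = 13/698 (a = 13*(1/698) = 13/698 ≈ 0.018625)
(1277 + (8994 - 1*13934)) + a = (1277 + (8994 - 1*13934)) + 13/698 = (1277 + (8994 - 13934)) + 13/698 = (1277 - 4940) + 13/698 = -3663 + 13/698 = -2556761/698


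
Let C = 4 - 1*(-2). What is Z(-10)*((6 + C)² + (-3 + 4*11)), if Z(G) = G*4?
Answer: -7400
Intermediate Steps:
Z(G) = 4*G
C = 6 (C = 4 + 2 = 6)
Z(-10)*((6 + C)² + (-3 + 4*11)) = (4*(-10))*((6 + 6)² + (-3 + 4*11)) = -40*(12² + (-3 + 44)) = -40*(144 + 41) = -40*185 = -7400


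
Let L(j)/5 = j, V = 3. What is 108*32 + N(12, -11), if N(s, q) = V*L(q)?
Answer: 3291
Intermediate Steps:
L(j) = 5*j
N(s, q) = 15*q (N(s, q) = 3*(5*q) = 15*q)
108*32 + N(12, -11) = 108*32 + 15*(-11) = 3456 - 165 = 3291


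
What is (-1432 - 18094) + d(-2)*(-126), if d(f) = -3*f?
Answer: -20282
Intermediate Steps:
(-1432 - 18094) + d(-2)*(-126) = (-1432 - 18094) - 3*(-2)*(-126) = -19526 + 6*(-126) = -19526 - 756 = -20282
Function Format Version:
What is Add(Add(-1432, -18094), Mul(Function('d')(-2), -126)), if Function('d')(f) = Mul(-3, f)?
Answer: -20282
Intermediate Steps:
Add(Add(-1432, -18094), Mul(Function('d')(-2), -126)) = Add(Add(-1432, -18094), Mul(Mul(-3, -2), -126)) = Add(-19526, Mul(6, -126)) = Add(-19526, -756) = -20282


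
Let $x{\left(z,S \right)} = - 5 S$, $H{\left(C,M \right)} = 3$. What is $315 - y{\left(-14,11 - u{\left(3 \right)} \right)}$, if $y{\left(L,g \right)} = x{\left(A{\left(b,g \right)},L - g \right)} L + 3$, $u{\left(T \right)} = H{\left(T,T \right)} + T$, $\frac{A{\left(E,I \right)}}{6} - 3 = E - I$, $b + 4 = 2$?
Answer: $1642$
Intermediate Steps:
$b = -2$ ($b = -4 + 2 = -2$)
$A{\left(E,I \right)} = 18 - 6 I + 6 E$ ($A{\left(E,I \right)} = 18 + 6 \left(E - I\right) = 18 + \left(- 6 I + 6 E\right) = 18 - 6 I + 6 E$)
$u{\left(T \right)} = 3 + T$
$y{\left(L,g \right)} = 3 + L \left(- 5 L + 5 g\right)$ ($y{\left(L,g \right)} = - 5 \left(L - g\right) L + 3 = \left(- 5 L + 5 g\right) L + 3 = L \left(- 5 L + 5 g\right) + 3 = 3 + L \left(- 5 L + 5 g\right)$)
$315 - y{\left(-14,11 - u{\left(3 \right)} \right)} = 315 - \left(3 + 5 \left(-14\right) \left(\left(11 - \left(3 + 3\right)\right) - -14\right)\right) = 315 - \left(3 + 5 \left(-14\right) \left(\left(11 - 6\right) + 14\right)\right) = 315 - \left(3 + 5 \left(-14\right) \left(5 + 14\right)\right) = 315 - \left(3 + 5 \left(-14\right) 19\right) = 315 - \left(3 - 1330\right) = 315 - -1327 = 315 + 1327 = 1642$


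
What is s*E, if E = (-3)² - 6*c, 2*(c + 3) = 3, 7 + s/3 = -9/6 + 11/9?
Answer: -393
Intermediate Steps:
s = -131/6 (s = -21 + 3*(-9/6 + 11/9) = -21 + 3*(-9*⅙ + 11*(⅑)) = -21 + 3*(-3/2 + 11/9) = -21 + 3*(-5/18) = -21 - ⅚ = -131/6 ≈ -21.833)
c = -3/2 (c = -3 + (½)*3 = -3 + 3/2 = -3/2 ≈ -1.5000)
E = 18 (E = (-3)² - 6*(-3/2) = 9 + 9 = 18)
s*E = -131/6*18 = -393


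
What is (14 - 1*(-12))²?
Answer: 676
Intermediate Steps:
(14 - 1*(-12))² = (14 + 12)² = 26² = 676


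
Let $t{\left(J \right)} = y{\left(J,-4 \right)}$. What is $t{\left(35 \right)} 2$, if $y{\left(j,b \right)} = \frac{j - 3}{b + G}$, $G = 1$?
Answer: $- \frac{64}{3} \approx -21.333$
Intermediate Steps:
$y{\left(j,b \right)} = \frac{-3 + j}{1 + b}$ ($y{\left(j,b \right)} = \frac{j - 3}{b + 1} = \frac{-3 + j}{1 + b}$)
$t{\left(J \right)} = 1 - \frac{J}{3}$ ($t{\left(J \right)} = \frac{-3 + J}{1 - 4} = \frac{-3 + J}{-3} = - \frac{-3 + J}{3} = 1 - \frac{J}{3}$)
$t{\left(35 \right)} 2 = \left(1 - \frac{35}{3}\right) 2 = \left(- \frac{32}{3}\right) 2 = - \frac{64}{3}$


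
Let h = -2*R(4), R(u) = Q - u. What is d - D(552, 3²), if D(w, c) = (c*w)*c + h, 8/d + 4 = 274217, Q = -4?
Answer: -12264999056/274213 ≈ -44728.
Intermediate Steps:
R(u) = -4 - u
d = 8/274213 (d = 8/(-4 + 274217) = 8/274213 ≈ 2.9174e-5)
h = 16 (h = -2*(-4 - 1*4) = -2*(-4 - 4) = -2*(-8) = 16)
D(w, c) = 16 + w*c² (D(w, c) = (c*w)*c + 16 = w*c² + 16 = 16 + w*c²)
d - D(552, 3²) = 8/274213 - (16 + 552*(3²)²) = 8/274213 - (16 + 552*9²) = 8/274213 - (16 + 552*81) = 8/274213 - (16 + 44712) = 8/274213 - 1*44728 = 8/274213 - 44728 = -12264999056/274213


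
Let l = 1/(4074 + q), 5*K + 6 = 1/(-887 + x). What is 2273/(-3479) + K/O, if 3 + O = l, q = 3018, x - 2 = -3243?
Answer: -32248620559/127307047000 ≈ -0.25331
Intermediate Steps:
x = -3241 (x = 2 - 3243 = -3241)
K = -24769/20640 (K = -6/5 + 1/(5*(-887 - 3241)) = -6/5 + (⅕)/(-4128) = -6/5 + (⅕)*(-1/4128) = -6/5 - 1/20640 = -24769/20640 ≈ -1.2000)
l = 1/7092 (l = 1/(4074 + 3018) = 1/7092 ≈ 0.00014100)
O = -21275/7092 (O = -3 + 1/7092 = -21275/7092 ≈ -2.9999)
2273/(-3479) + K/O = 2273/(-3479) - 24769/(20640*(-21275/7092)) = 2273*(-1/3479) - 24769/20640*(-7092/21275) = -2273/3479 + 14638479/36593000 = -32248620559/127307047000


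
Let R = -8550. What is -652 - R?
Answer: 7898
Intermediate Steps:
-652 - R = -652 - 1*(-8550) = -652 + 8550 = 7898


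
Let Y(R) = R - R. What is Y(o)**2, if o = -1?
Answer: 0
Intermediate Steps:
Y(R) = 0
Y(o)**2 = 0**2 = 0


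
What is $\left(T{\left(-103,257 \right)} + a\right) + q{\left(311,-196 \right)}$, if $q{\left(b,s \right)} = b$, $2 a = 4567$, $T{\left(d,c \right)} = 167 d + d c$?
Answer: $- \frac{82155}{2} \approx -41078.0$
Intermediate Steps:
$T{\left(d,c \right)} = 167 d + c d$
$a = \frac{4567}{2}$ ($a = \frac{1}{2} \cdot 4567 = \frac{4567}{2} \approx 2283.5$)
$\left(T{\left(-103,257 \right)} + a\right) + q{\left(311,-196 \right)} = \left(- 103 \left(167 + 257\right) + \frac{4567}{2}\right) + 311 = \left(\left(-103\right) 424 + \frac{4567}{2}\right) + 311 = \left(-43672 + \frac{4567}{2}\right) + 311 = - \frac{82777}{2} + 311 = - \frac{82155}{2}$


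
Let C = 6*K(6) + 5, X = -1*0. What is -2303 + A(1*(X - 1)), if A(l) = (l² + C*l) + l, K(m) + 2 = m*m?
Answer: -2512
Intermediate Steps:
K(m) = -2 + m² (K(m) = -2 + m*m = -2 + m²)
X = 0
C = 209 (C = 6*(-2 + 6²) + 5 = 6*(-2 + 36) + 5 = 6*34 + 5 = 204 + 5 = 209)
A(l) = l² + 210*l (A(l) = (l² + 209*l) + l = l² + 210*l)
-2303 + A(1*(X - 1)) = -2303 + (1*(0 - 1))*(210 + 1*(0 - 1)) = -2303 + (1*(-1))*(210 + 1*(-1)) = -2303 - (210 - 1) = -2303 - 1*209 = -2303 - 209 = -2512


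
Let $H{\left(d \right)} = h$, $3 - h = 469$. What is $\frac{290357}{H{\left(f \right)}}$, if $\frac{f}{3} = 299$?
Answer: $- \frac{290357}{466} \approx -623.08$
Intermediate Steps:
$f = 897$ ($f = 3 \cdot 299 = 897$)
$h = -466$ ($h = 3 - 469 = -466$)
$H{\left(d \right)} = -466$
$\frac{290357}{H{\left(f \right)}} = \frac{290357}{-466} = 290357 \left(- \frac{1}{466}\right) = - \frac{290357}{466}$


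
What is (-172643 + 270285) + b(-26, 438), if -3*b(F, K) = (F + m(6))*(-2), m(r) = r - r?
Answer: 292874/3 ≈ 97625.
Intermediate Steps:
m(r) = 0
b(F, K) = 2*F/3 (b(F, K) = -(F + 0)*(-2)/3 = -F*(-2)/3 = -(-2)*F/3 = 2*F/3)
(-172643 + 270285) + b(-26, 438) = (-172643 + 270285) + (⅔)*(-26) = 97642 - 52/3 = 292874/3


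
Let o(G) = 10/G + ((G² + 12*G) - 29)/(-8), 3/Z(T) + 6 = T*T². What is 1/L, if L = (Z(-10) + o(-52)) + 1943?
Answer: 52312/88220511 ≈ 0.00059297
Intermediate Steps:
Z(T) = 3/(-6 + T³) (Z(T) = 3/(-6 + T*T²) = 3/(-6 + T³))
o(G) = 29/8 + 10/G - 3*G/2 - G²/8 (o(G) = 10/G + (-29 + G² + 12*G)*(-⅛) = 10/G + (29/8 - 3*G/2 - G²/8) = 29/8 + 10/G - 3*G/2 - G²/8)
L = 88220511/52312 (L = (3/(-6 + (-10)³) + (⅛)*(80 - 1*(-52)*(-29 + (-52)² + 12*(-52)))/(-52)) + 1943 = (3/(-6 - 1000) + (⅛)*(-1/52)*(80 - 1*(-52)*(-29 + 2704 - 624))) + 1943 = (3/(-1006) + (⅛)*(-1/52)*(80 - 1*(-52)*2051)) + 1943 = (3*(-1/1006) + (⅛)*(-1/52)*(80 + 106652)) + 1943 = (-3/1006 + (⅛)*(-1/52)*106732) + 1943 = (-3/1006 - 26683/104) + 1943 = -13421705/52312 + 1943 = 88220511/52312 ≈ 1686.4)
1/L = 1/(88220511/52312) = 52312/88220511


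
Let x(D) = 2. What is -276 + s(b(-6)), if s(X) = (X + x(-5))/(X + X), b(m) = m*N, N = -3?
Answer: -2479/9 ≈ -275.44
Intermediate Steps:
b(m) = -3*m (b(m) = m*(-3) = -3*m)
s(X) = (2 + X)/(2*X) (s(X) = (X + 2)/(X + X) = (2 + X)/((2*X)) = (2 + X)*(1/(2*X)) = (2 + X)/(2*X))
-276 + s(b(-6)) = -276 + (2 - 3*(-6))/(2*((-3*(-6)))) = -276 + (½)*(2 + 18)/18 = -276 + (½)*(1/18)*20 = -276 + 5/9 = -2479/9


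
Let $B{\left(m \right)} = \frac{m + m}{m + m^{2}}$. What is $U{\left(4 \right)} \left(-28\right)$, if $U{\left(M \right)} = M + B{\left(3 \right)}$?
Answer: $-126$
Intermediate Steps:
$B{\left(m \right)} = \frac{2 m}{m + m^{2}}$
$U{\left(M \right)} = \frac{1}{2} + M$ ($U{\left(M \right)} = M + \frac{2}{1 + 3} = M + \frac{2}{4} = M + 2 \cdot \frac{1}{4} = M + \frac{1}{2} = \frac{1}{2} + M$)
$U{\left(4 \right)} \left(-28\right) = \left(\frac{1}{2} + 4\right) \left(-28\right) = \frac{9}{2} \left(-28\right) = -126$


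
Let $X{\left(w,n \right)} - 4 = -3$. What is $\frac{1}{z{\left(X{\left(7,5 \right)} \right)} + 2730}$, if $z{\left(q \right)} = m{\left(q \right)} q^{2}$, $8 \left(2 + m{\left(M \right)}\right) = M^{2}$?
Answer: $\frac{8}{21825} \approx 0.00036655$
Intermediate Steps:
$m{\left(M \right)} = -2 + \frac{M^{2}}{8}$
$X{\left(w,n \right)} = 1$ ($X{\left(w,n \right)} = 4 - 3 = 1$)
$z{\left(q \right)} = q^{2} \left(-2 + \frac{q^{2}}{8}\right)$ ($z{\left(q \right)} = \left(-2 + \frac{q^{2}}{8}\right) q^{2} = q^{2} \left(-2 + \frac{q^{2}}{8}\right)$)
$\frac{1}{z{\left(X{\left(7,5 \right)} \right)} + 2730} = \frac{1}{\frac{1^{2} \left(-16 + 1^{2}\right)}{8} + 2730} = \frac{1}{\frac{1}{8} \cdot 1 \left(-16 + 1\right) + 2730} = \frac{1}{\frac{1}{8} \cdot 1 \left(-15\right) + 2730} = \frac{1}{- \frac{15}{8} + 2730} = \frac{1}{\frac{21825}{8}} = \frac{8}{21825}$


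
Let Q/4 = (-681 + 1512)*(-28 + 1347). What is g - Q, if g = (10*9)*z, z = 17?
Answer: -4382826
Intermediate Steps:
Q = 4384356 (Q = 4*((-681 + 1512)*(-28 + 1347)) = 4*(831*1319) = 4*1096089 = 4384356)
g = 1530 (g = (10*9)*17 = 90*17 = 1530)
g - Q = 1530 - 1*4384356 = 1530 - 4384356 = -4382826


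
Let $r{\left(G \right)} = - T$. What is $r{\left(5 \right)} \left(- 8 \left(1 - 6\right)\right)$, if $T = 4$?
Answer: $-160$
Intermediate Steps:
$r{\left(G \right)} = -4$ ($r{\left(G \right)} = \left(-1\right) 4 = -4$)
$r{\left(5 \right)} \left(- 8 \left(1 - 6\right)\right) = - 4 \left(- 8 \left(1 - 6\right)\right) = - 4 \left(\left(-8\right) \left(-5\right)\right) = \left(-4\right) 40 = -160$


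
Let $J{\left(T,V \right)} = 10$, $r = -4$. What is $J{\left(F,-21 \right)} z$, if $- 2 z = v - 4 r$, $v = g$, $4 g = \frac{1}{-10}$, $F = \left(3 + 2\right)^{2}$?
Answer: $- \frac{639}{8} \approx -79.875$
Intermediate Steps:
$F = 25$ ($F = 5^{2} = 25$)
$g = - \frac{1}{40}$ ($g = \frac{1}{4 \left(-10\right)} = \frac{1}{4} \left(- \frac{1}{10}\right) = - \frac{1}{40} \approx -0.025$)
$v = - \frac{1}{40} \approx -0.025$
$z = - \frac{639}{80}$ ($z = - \frac{- \frac{1}{40} - -16}{2} = - \frac{- \frac{1}{40} + 16}{2} = \left(- \frac{1}{2}\right) \frac{639}{40} = - \frac{639}{80} \approx -7.9875$)
$J{\left(F,-21 \right)} z = 10 \left(- \frac{639}{80}\right) = - \frac{639}{8}$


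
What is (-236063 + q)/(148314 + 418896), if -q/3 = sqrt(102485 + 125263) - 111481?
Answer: 9838/56721 - sqrt(56937)/94535 ≈ 0.17092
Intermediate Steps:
q = 334443 - 6*sqrt(56937) (q = -3*(sqrt(102485 + 125263) - 111481) = -3*(sqrt(227748) - 111481) = -3*(2*sqrt(56937) - 111481) = -3*(-111481 + 2*sqrt(56937)) = 334443 - 6*sqrt(56937) ≈ 3.3301e+5)
(-236063 + q)/(148314 + 418896) = (-236063 + (334443 - 6*sqrt(56937)))/(148314 + 418896) = (98380 - 6*sqrt(56937))/567210 = (98380 - 6*sqrt(56937))*(1/567210) = 9838/56721 - sqrt(56937)/94535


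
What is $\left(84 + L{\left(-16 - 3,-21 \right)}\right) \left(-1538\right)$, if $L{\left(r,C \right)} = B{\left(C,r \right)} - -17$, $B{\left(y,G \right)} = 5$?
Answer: $-163028$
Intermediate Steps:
$L{\left(r,C \right)} = 22$ ($L{\left(r,C \right)} = 5 - -17 = 5 + 17 = 22$)
$\left(84 + L{\left(-16 - 3,-21 \right)}\right) \left(-1538\right) = \left(84 + 22\right) \left(-1538\right) = 106 \left(-1538\right) = -163028$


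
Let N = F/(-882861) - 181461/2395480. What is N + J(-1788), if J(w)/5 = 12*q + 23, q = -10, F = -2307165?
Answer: -48588011111501/100708374680 ≈ -482.46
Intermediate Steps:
N = 255550608299/100708374680 (N = -2307165/(-882861) - 181461/2395480 = -2307165*(-1/882861) - 181461*1/2395480 = 109865/42041 - 181461/2395480 = 255550608299/100708374680 ≈ 2.5375)
J(w) = -485 (J(w) = 5*(12*(-10) + 23) = 5*(-120 + 23) = 5*(-97) = -485)
N + J(-1788) = 255550608299/100708374680 - 485 = -48588011111501/100708374680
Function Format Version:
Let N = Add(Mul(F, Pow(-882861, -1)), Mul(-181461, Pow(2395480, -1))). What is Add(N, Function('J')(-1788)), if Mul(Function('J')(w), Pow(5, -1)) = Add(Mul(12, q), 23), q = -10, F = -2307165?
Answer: Rational(-48588011111501, 100708374680) ≈ -482.46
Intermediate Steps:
N = Rational(255550608299, 100708374680) (N = Add(Mul(-2307165, Pow(-882861, -1)), Mul(-181461, Pow(2395480, -1))) = Add(Mul(-2307165, Rational(-1, 882861)), Mul(-181461, Rational(1, 2395480))) = Add(Rational(109865, 42041), Rational(-181461, 2395480)) = Rational(255550608299, 100708374680) ≈ 2.5375)
Function('J')(w) = -485 (Function('J')(w) = Mul(5, Add(Mul(12, -10), 23)) = Mul(5, Add(-120, 23)) = Mul(5, -97) = -485)
Add(N, Function('J')(-1788)) = Add(Rational(255550608299, 100708374680), -485) = Rational(-48588011111501, 100708374680)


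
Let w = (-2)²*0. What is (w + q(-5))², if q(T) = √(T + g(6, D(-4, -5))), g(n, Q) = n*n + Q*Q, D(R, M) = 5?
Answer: 56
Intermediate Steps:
w = 0 (w = 4*0 = 0)
g(n, Q) = Q² + n² (g(n, Q) = n² + Q² = Q² + n²)
q(T) = √(61 + T) (q(T) = √(T + (5² + 6²)) = √(T + (25 + 36)) = √(T + 61) = √(61 + T))
(w + q(-5))² = (0 + √(61 - 5))² = (0 + √56)² = (0 + 2*√14)² = (2*√14)² = 56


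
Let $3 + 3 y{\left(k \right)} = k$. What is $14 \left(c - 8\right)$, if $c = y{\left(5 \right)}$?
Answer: $- \frac{308}{3} \approx -102.67$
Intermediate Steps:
$y{\left(k \right)} = -1 + \frac{k}{3}$
$c = \frac{2}{3}$ ($c = -1 + \frac{1}{3} \cdot 5 = -1 + \frac{5}{3} = \frac{2}{3} \approx 0.66667$)
$14 \left(c - 8\right) = 14 \left(\frac{2}{3} - 8\right) = 14 \left(- \frac{22}{3}\right) = - \frac{308}{3}$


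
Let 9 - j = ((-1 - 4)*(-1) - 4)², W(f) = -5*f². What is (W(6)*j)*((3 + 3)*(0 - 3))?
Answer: 25920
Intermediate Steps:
j = 8 (j = 9 - ((-1 - 4)*(-1) - 4)² = 9 - (-5*(-1) - 4)² = 9 - (5 - 4)² = 9 - 1*1² = 9 - 1*1 = 9 - 1 = 8)
(W(6)*j)*((3 + 3)*(0 - 3)) = (-5*6²*8)*((3 + 3)*(0 - 3)) = (-5*36*8)*(6*(-3)) = -180*8*(-18) = -1440*(-18) = 25920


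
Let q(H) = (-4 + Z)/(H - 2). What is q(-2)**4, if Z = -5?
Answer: 6561/256 ≈ 25.629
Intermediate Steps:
q(H) = -9/(-2 + H) (q(H) = (-4 - 5)/(H - 2) = -9/(-2 + H))
q(-2)**4 = (-9/(-2 - 2))**4 = (-9/(-4))**4 = (-9*(-1/4))**4 = (9/4)**4 = 6561/256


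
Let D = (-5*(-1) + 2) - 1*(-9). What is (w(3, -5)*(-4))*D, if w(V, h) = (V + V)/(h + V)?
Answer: 192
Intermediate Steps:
D = 16 (D = (5 + 2) + 9 = 7 + 9 = 16)
w(V, h) = 2*V/(V + h) (w(V, h) = (2*V)/(V + h) = 2*V/(V + h))
(w(3, -5)*(-4))*D = ((2*3/(3 - 5))*(-4))*16 = ((2*3/(-2))*(-4))*16 = ((2*3*(-1/2))*(-4))*16 = -3*(-4)*16 = 12*16 = 192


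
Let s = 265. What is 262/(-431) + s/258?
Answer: 46619/111198 ≈ 0.41924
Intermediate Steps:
262/(-431) + s/258 = 262/(-431) + 265/258 = 262*(-1/431) + 265*(1/258) = -262/431 + 265/258 = 46619/111198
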